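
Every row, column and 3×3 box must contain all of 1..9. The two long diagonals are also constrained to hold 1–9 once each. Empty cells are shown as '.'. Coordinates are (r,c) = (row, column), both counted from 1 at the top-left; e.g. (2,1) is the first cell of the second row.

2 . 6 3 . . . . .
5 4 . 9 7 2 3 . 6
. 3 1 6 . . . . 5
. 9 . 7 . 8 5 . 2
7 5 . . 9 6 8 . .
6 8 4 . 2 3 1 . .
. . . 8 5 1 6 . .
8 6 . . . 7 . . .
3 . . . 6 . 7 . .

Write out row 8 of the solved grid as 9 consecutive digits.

(1,2) = 7 (sole candidate).
(2,3) = 8 (sole candidate).
(2,8) = 1 (sole candidate).
(3,1) = 9 (sole candidate).
(3,6) = 4 (sole candidate).
(3,7) = 2 (sole candidate).
(4,1) = 1 (sole candidate).
(4,3) = 3 (sole candidate).
(4,5) = 4 (sole candidate).
(4,8) = 6 (sole candidate).
(5,3) = 2 (sole candidate).
(5,4) = 1 (sole candidate).
(6,4) = 5 (sole candidate).
(7,1) = 4 (sole candidate).
(7,2) = 2 (sole candidate).
(7,3) = 7 (sole candidate).
(8,5) = 3: row 8 has {6,7,8}; col 5 has {2,4,5,6,7,9}; box has {1,5,6,7,8} → only 3 remains.
(8,8) = 5: row 8 has {3,6,7,8}; col 8 has {1,6}; box has {6,7}; main diagonal has {1,2,3,4,6,7,9} → only 5 remains.
(9,2) = 1 (sole candidate).
(9,6) = 9 (sole candidate).
(9,9) = 8 (sole candidate).
(1,6) = 5 (sole candidate).
(1,9) = 4 (sole candidate).
(3,5) = 8 (sole candidate).
(3,8) = 7 (sole candidate).
(5,9) = 3 (sole candidate).
(6,8) = 9 (sole candidate).
(6,9) = 7 (sole candidate).
(7,8) = 3 (sole candidate).
(7,9) = 9 (sole candidate).
(8,3) = 9: row 8 has {3,5,6,7,8}; col 3 has {1,2,3,4,6,7,8}; box has {1,2,3,4,6,7,8} → only 9 remains.
(8,7) = 4: row 8 has {3,5,6,7,8,9}; col 7 has {1,2,3,5,6,7,8}; box has {3,5,6,7,8,9} → only 4 remains.
(8,9) = 1: row 8 has {3,4,5,6,7,8,9}; col 9 has {2,3,4,5,6,7,8,9}; box has {3,4,5,6,7,8,9} → only 1 remains.
(9,3) = 5 (sole candidate).
(9,8) = 2 (sole candidate).
(1,5) = 1 (sole candidate).
(1,7) = 9 (sole candidate).
(1,8) = 8 (sole candidate).
(5,8) = 4 (sole candidate).
(8,4) = 2: row 8 has {1,3,4,5,6,7,8,9}; col 4 has {1,3,5,6,7,8,9}; box has {1,3,5,6,7,8,9} → only 2 remains.

869237451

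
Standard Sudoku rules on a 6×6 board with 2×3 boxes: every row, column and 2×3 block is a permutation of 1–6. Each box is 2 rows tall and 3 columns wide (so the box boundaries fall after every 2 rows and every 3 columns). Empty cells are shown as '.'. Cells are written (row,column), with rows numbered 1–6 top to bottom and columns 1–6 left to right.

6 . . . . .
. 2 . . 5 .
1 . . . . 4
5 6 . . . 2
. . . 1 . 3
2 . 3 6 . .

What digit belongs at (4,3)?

(1,6) = 1 (sole candidate).
(2,6) = 6 (sole candidate).
(3,2) = 3 (sole candidate).
(3,3) = 2 (sole candidate).
(3,4) = 5 (sole candidate).
(3,5) = 6 (sole candidate).
(4,3) = 4: row 4 has {2,5,6}; col 3 has {2,3}; box has {1,2,3,5,6} → only 4 remains.

4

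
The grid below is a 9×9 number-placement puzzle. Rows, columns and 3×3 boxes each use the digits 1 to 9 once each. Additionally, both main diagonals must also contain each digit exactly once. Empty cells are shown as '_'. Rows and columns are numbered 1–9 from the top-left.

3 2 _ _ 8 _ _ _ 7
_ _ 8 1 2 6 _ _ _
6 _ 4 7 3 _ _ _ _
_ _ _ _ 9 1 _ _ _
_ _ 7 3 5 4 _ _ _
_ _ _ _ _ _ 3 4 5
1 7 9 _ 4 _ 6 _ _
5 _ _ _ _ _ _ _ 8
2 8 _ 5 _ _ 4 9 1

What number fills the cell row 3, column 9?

2

row 2, column 2 = 9: row 2 has {1,2,6,8}; col 2 has {2,7,8}; box has {2,3,4,6,8}; main diagonal has {1,3,4,5,6} → only 9 remains.
row 2, column 7 = 5: row 2 has {1,2,6,8,9}; col 7 has {3,4,6}; box has {7} → only 5 remains.
row 2, column 8 = 3: row 2 has {1,2,5,6,8,9}; col 8 has {4,9}; box has {5,7}; anti-diagonal has {1,2,5,7,9} → only 3 remains.
row 2, column 9 = 4: row 2 has {1,2,3,5,6,8,9}; col 9 has {1,5,7,8}; box has {3,5,7} → only 4 remains.
row 3, column 7 = 8: row 3 has {3,4,6,7}; col 7 has {3,4,5,6}; box has {3,4,5,7}; anti-diagonal has {1,2,3,5,7,9} → only 8 remains.
row 6, column 4 = 6: row 6 has {3,4,5}; col 4 has {1,3,5,7}; box has {1,3,4,5,9}; anti-diagonal has {1,2,3,5,7,8,9} → only 6 remains.
row 6, column 5 = 7: row 6 has {3,4,5,6}; col 5 has {2,3,4,5,8,9}; box has {1,3,4,5,6,9} → only 7 remains.
row 8, column 2 = 4: row 8 has {5,8}; col 2 has {2,7,8,9}; box has {1,2,5,7,8,9}; anti-diagonal has {1,2,3,5,6,7,8,9} → only 4 remains.
row 9, column 5 = 6: row 9 has {1,2,4,5,8,9}; col 5 has {2,3,4,5,7,8,9}; box has {4,5} → only 6 remains.
row 2, column 1 = 7: row 2 has {1,2,3,4,5,6,8,9}; col 1 has {1,2,3,5,6}; box has {2,3,4,6,8,9} → only 7 remains.
row 6, column 2 = 1: row 6 has {3,4,5,6,7}; col 2 has {2,4,7,8,9}; box has {7} → only 1 remains.
row 6, column 3 = 2: row 6 has {1,3,4,5,6,7}; col 3 has {4,7,8,9}; box has {1,7} → only 2 remains.
row 6, column 6 = 8: row 6 has {1,2,3,4,5,6,7}; col 6 has {1,4,6}; box has {1,3,4,5,6,7,9}; main diagonal has {1,3,4,5,6,9} → only 8 remains.
row 8, column 5 = 1: row 8 has {4,5,8}; col 5 has {2,3,4,5,6,7,8,9}; box has {4,5,6} → only 1 remains.
row 9, column 3 = 3: row 9 has {1,2,4,5,6,8,9}; col 3 has {2,4,7,8,9}; box has {1,2,4,5,7,8,9} → only 3 remains.
row 9, column 6 = 7: row 9 has {1,2,3,4,5,6,8,9}; col 6 has {1,4,6,8}; box has {1,4,5,6} → only 7 remains.
row 3, column 2 = 5: row 3 has {3,4,6,7,8}; col 2 has {1,2,4,7,8,9}; box has {2,3,4,6,7,8,9} → only 5 remains.
row 3, column 6 = 9: row 3 has {3,4,5,6,7,8}; col 6 has {1,4,6,7,8}; box has {1,2,3,6,7,8} → only 9 remains.
row 3, column 9 = 2: row 3 has {3,4,5,6,7,8,9}; col 9 has {1,4,5,7,8}; box has {3,4,5,7,8} → only 2 remains.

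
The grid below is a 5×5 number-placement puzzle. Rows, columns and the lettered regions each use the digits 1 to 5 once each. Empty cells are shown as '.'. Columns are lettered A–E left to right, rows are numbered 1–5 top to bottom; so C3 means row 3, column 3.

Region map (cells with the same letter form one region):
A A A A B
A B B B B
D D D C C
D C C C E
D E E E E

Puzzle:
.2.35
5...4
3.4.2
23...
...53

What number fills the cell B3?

5

C1 = 1: row 1 has {2,3,5}; col 3 has {4}; region has {2,3,5} → only 1 remains.
B2 = 1: row 2 has {4,5}; col 2 has {2,3}; region has {4,5} → only 1 remains.
D2 = 2: row 2 has {1,4,5}; col 4 has {3,5}; region has {1,4,5} → only 2 remains.
B3 = 5: row 3 has {2,3,4}; col 2 has {1,2,3}; region has {2,3,4} → only 5 remains.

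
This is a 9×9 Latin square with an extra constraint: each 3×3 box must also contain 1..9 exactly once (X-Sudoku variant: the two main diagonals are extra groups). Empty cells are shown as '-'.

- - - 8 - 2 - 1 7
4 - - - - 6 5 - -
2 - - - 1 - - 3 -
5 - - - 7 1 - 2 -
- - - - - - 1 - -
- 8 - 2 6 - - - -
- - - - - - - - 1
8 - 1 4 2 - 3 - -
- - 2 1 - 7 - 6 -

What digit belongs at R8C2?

R2C2 = 1: in row 2, 1 can only go here (every other open cell in that row sees a 1).
R2C9 = 2: in row 2, 2 can only go here (every other open cell in that row sees a 2).
R5C2 = 2: in row 5, 2 can only go here (every other open cell in that row sees a 2).
R6C1 = 1: in row 6, 1 can only go here (every other open cell in that row sees a 1).
R7C7 = 2: in row 7, 2 can only go here (every other open cell in that row sees a 2).
R8C2 = 6: in row 8, 6 can only go here (every other open cell in that row sees a 6).

6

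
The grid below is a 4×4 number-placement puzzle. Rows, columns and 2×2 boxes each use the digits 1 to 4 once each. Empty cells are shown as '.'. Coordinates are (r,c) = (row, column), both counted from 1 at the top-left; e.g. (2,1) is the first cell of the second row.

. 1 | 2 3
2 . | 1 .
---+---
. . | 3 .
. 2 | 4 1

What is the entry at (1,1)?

(1,1) = 4: row 1 has {1,2,3}; col 1 has {2}; box has {1,2} → only 4 remains.

4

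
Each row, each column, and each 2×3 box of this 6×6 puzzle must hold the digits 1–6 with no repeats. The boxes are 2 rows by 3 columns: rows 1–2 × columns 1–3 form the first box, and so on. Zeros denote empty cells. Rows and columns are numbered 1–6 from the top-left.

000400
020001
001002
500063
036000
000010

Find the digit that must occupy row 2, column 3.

row 3, column 4 = 5 (sole candidate).
row 3, column 5 = 4 (sole candidate).
row 4, column 2 = 4 (sole candidate).
row 4, column 3 = 2 (sole candidate).
row 4, column 4 = 1 (sole candidate).
row 5, column 4 = 2 (sole candidate).
row 5, column 5 = 5 (sole candidate).
row 5, column 6 = 4 (sole candidate).
row 6, column 2 = 5 (sole candidate).
row 6, column 3 = 4 (sole candidate).
row 6, column 6 = 6 (sole candidate).
row 1, column 6 = 5 (sole candidate).
row 2, column 5 = 3 (sole candidate).
row 3, column 2 = 6 (sole candidate).
row 5, column 1 = 1 (sole candidate).
row 6, column 1 = 2 (sole candidate).
row 6, column 4 = 3 (sole candidate).
row 1, column 2 = 1 (sole candidate).
row 1, column 3 = 3 (sole candidate).
row 1, column 5 = 2 (sole candidate).
row 2, column 3 = 5: row 2 has {1,2,3}; col 3 has {1,2,3,4,6}; box has {1,2,3} → only 5 remains.

5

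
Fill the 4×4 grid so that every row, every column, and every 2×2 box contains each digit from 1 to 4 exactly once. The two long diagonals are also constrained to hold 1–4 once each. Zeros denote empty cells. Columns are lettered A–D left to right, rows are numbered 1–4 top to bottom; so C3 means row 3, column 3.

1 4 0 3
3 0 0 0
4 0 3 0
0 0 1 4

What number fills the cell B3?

1

C1 = 2: row 1 has {1,3,4}; col 3 has {1,3}; box has {3} → only 2 remains.
B2 = 2: row 2 has {3}; col 2 has {4}; box has {1,3,4}; main diagonal has {1,3,4} → only 2 remains.
C2 = 4: row 2 has {2,3}; col 3 has {1,2,3}; box has {2,3}; anti-diagonal has {3} → only 4 remains.
D2 = 1: row 2 has {2,3,4}; col 4 has {3,4}; box has {2,3,4} → only 1 remains.
B3 = 1: row 3 has {3,4}; col 2 has {2,4}; box has {4}; anti-diagonal has {3,4} → only 1 remains.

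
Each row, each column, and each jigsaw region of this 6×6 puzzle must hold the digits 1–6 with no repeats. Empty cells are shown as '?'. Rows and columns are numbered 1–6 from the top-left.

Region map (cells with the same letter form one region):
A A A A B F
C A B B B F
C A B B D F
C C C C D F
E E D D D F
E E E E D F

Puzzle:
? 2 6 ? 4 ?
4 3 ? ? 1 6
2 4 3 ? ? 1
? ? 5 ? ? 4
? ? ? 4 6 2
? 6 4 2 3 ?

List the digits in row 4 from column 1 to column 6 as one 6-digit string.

r2c3 = 2 (sole candidate).
r2c4 = 5 (sole candidate).
r3c4 = 6 (sole candidate).
r3c5 = 5 (sole candidate).
r4c2 = 1: row 4 has {4,5}; col 2 has {2,3,4,6}; region has {2,4,5} → only 1 remains.
r4c4 = 3: row 4 has {1,4,5}; col 4 has {2,4,5,6}; region has {1,2,4,5} → only 3 remains.
r4c5 = 2: row 4 has {1,3,4,5}; col 5 has {1,3,4,5,6}; region has {3,4,5,6} → only 2 remains.
r5c2 = 5 (sole candidate).
r5c3 = 1 (sole candidate).
r6c1 = 1 (sole candidate).
r6c6 = 5 (sole candidate).
r1c1 = 5 (sole candidate).
r1c4 = 1 (sole candidate).
r1c6 = 3 (sole candidate).
r4c1 = 6: row 4 has {1,2,3,4,5}; col 1 has {1,2,4,5}; region has {1,2,3,4,5} → only 6 remains.

615324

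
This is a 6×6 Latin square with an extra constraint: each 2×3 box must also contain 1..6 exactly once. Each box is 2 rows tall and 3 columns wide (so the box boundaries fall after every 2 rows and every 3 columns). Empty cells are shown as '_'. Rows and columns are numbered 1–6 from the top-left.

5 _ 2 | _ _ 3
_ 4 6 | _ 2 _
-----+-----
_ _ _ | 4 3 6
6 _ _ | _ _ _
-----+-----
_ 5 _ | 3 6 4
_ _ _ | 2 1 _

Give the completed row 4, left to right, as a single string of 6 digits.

634152

R1C2 = 1 (sole candidate).
R1C4 = 6 (sole candidate).
R1C5 = 4 (sole candidate).
R2C1 = 3 (sole candidate).
R3C2 = 2 (sole candidate).
R4C2 = 3: row 4 has {6}; col 2 has {1,2,4,5}; box has {2,6} → only 3 remains.
R4C5 = 5: row 4 has {3,6}; col 5 has {1,2,3,4,6}; box has {3,4,6} → only 5 remains.
R5C3 = 1 (sole candidate).
R6C1 = 4 (sole candidate).
R6C2 = 6 (sole candidate).
R6C3 = 3 (sole candidate).
R6C6 = 5 (sole candidate).
R2C6 = 1 (sole candidate).
R3C1 = 1 (sole candidate).
R3C3 = 5 (sole candidate).
R4C3 = 4: row 4 has {3,5,6}; col 3 has {1,2,3,5,6}; box has {1,2,3,5,6} → only 4 remains.
R4C4 = 1: row 4 has {3,4,5,6}; col 4 has {2,3,4,6}; box has {3,4,5,6} → only 1 remains.
R4C6 = 2: row 4 has {1,3,4,5,6}; col 6 has {1,3,4,5,6}; box has {1,3,4,5,6} → only 2 remains.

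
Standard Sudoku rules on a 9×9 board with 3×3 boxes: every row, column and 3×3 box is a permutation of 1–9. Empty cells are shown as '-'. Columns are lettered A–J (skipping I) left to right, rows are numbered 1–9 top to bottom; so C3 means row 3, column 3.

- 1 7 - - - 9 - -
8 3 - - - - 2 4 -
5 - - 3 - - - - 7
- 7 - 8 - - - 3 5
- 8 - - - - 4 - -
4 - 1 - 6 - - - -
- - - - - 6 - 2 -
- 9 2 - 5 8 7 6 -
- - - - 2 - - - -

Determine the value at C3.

4

G6 = 8: row 6 has {1,4,6}; col 7 has {2,4,7,9}; box has {3,4,5} → only 8 remains.
J1 = 3: in row 1, 3 can only go here (every other open cell in that row sees a 3).
F6 = 3: in row 6, 3 can only go here (every other open cell in that row sees a 3).
A8 = 3: in row 8, 3 can only go here (every other open cell in that row sees a 3).
C5 = 3: in row 5, 3 can only go here (every other open cell in that row sees a 3).
G9 = 3: in row 9, 3 can only go here (every other open cell in that row sees a 3).
E7 = 3: in row 7, 3 can only go here (every other open cell in that row sees a 3).
G7 = 5: in column 7, 5 can only go here (every other open cell in that column sees a 5).
B7 = 4: row 7 has {2,3,5,6}; col 2 has {1,3,7,8,9}; box has {2,3,9} → only 4 remains.
C7 = 8: row 7 has {2,3,4,5,6}; col 3 has {1,2,3,7}; box has {2,3,4,9} → only 8 remains.
C3 = 4: in column 3, 4 can only go here (every other open cell in that column sees a 4).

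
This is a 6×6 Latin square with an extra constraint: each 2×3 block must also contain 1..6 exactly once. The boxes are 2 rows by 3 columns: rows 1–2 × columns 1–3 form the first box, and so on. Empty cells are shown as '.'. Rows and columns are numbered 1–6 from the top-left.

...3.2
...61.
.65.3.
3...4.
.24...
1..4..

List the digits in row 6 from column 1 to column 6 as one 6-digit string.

row 1, column 5 = 5 (sole candidate).
row 2, column 6 = 4 (sole candidate).
row 3, column 6 = 1 (sole candidate).
row 4, column 2 = 1 (sole candidate).
row 4, column 3 = 2 (sole candidate).
row 4, column 4 = 5 (sole candidate).
row 4, column 6 = 6 (sole candidate).
row 5, column 4 = 1 (sole candidate).
row 5, column 5 = 6 (sole candidate).
row 6, column 5 = 2: row 6 has {1,4}; col 5 has {1,3,4,5,6}; box has {1,4,6} → only 2 remains.
row 1, column 2 = 4 (sole candidate).
row 2, column 3 = 3 (sole candidate).
row 3, column 1 = 4 (sole candidate).
row 3, column 4 = 2 (sole candidate).
row 5, column 1 = 5 (sole candidate).
row 5, column 6 = 3 (sole candidate).
row 6, column 2 = 3: row 6 has {1,2,4}; col 2 has {1,2,4,6}; box has {1,2,4,5} → only 3 remains.
row 6, column 3 = 6: row 6 has {1,2,3,4}; col 3 has {2,3,4,5}; box has {1,2,3,4,5} → only 6 remains.
row 6, column 6 = 5: row 6 has {1,2,3,4,6}; col 6 has {1,2,3,4,6}; box has {1,2,3,4,6} → only 5 remains.

136425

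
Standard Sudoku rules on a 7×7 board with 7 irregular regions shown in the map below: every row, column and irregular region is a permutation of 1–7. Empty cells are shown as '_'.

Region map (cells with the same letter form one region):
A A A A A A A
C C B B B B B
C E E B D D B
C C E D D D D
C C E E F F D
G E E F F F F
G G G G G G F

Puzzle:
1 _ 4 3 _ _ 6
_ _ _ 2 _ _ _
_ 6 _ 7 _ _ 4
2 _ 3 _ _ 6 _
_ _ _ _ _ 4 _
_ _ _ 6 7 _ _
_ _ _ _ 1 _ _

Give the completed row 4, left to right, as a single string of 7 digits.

2135467

row 5, column 1 = 6 (hidden single in row 5).
row 7, column 3 = 6 (hidden single in row 7).
row 2, column 5 = 6 (hidden single in row 2).
row 5, column 3 = 7 (hidden single in column 3).
row 4, column 5 = 4: in column 5, 4 can only go here (every other open cell in that column sees a 4).
row 7, column 4 = 4 (hidden single in column 4).
row 6, column 2 = 4 (hidden single in row 6).
row 2, column 1 = 4 (hidden single in row 2).
row 2, column 2 = 7 (hidden single in row 2).
row 1, column 6 = 7 (hidden single in row 1).
row 4, column 7 = 7: in row 4, 7 can only go here (every other open cell in that row sees a 7).
row 7, column 1 = 7 (hidden single in row 7).
Singles propagation stalls; row 4, column 2 is still open with candidates {1,5}.
  Try row 4, column 2 = 5: this forces row 1, column 2=2, row 1, column 5=5, row 3, column 1=3, row 3, column 5=2; then row 5 has no cell left for 2 — contradiction.
So row 4, column 2 = 1.
row 4, column 4 = 5: row 4 has {1,2,3,4,6,7}; col 4 has {2,3,4,6,7}; region has {4,6,7} → only 5 remains.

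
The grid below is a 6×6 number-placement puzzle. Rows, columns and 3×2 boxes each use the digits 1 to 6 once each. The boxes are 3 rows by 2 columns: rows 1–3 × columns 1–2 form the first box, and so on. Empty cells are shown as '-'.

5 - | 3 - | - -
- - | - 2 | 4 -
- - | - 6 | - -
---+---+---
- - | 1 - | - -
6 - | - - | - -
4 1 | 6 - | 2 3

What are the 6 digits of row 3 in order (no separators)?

R2C3 = 5: row 2 has {2,4}; col 3 has {1,3,6}; box has {2,3,6} → only 5 remains.
R3C3 = 4: row 3 has {6}; col 3 has {1,3,5,6}; box has {2,3,5,6} → only 4 remains.
R5C3 = 2: row 5 has {6}; col 3 has {1,3,4,5,6}; box has {1,6} → only 2 remains.
R6C4 = 5: row 6 has {1,2,3,4,6}; col 4 has {2,6}; box has {1,2,6} → only 5 remains.
R1C4 = 1: row 1 has {3,5}; col 4 has {2,5,6}; box has {2,3,4,5,6} → only 1 remains.
R1C5 = 6: row 1 has {1,3,5}; col 5 has {2,4}; box has {4} → only 6 remains.
R1C6 = 2: row 1 has {1,3,5,6}; col 6 has {3}; box has {4,6} → only 2 remains.
R2C6 = 1: row 2 has {2,4,5}; col 6 has {2,3}; box has {2,4,6} → only 1 remains.
R3C6 = 5: row 3 has {4,6}; col 6 has {1,2,3}; box has {1,2,4,6} → only 5 remains.
R4C5 = 5: row 4 has {1}; col 5 has {2,4,6}; box has {2,3} → only 5 remains.
R5C5 = 1: row 5 has {2,6}; col 5 has {2,4,5,6}; box has {2,3,5} → only 1 remains.
R5C6 = 4: row 5 has {1,2,6}; col 6 has {1,2,3,5}; box has {1,2,3,5} → only 4 remains.
R1C2 = 4: row 1 has {1,2,3,5,6}; col 2 has {1}; box has {5} → only 4 remains.
R2C1 = 3: row 2 has {1,2,4,5}; col 1 has {4,5,6}; box has {4,5} → only 3 remains.
R2C2 = 6: row 2 has {1,2,3,4,5}; col 2 has {1,4}; box has {3,4,5} → only 6 remains.
R3C2 = 2: row 3 has {4,5,6}; col 2 has {1,4,6}; box has {3,4,5,6} → only 2 remains.
R3C5 = 3: row 3 has {2,4,5,6}; col 5 has {1,2,4,5,6}; box has {1,2,4,5,6} → only 3 remains.
R4C1 = 2: row 4 has {1,5}; col 1 has {3,4,5,6}; box has {1,4,6} → only 2 remains.
R4C2 = 3: row 4 has {1,2,5}; col 2 has {1,2,4,6}; box has {1,2,4,6} → only 3 remains.
R4C4 = 4: row 4 has {1,2,3,5}; col 4 has {1,2,5,6}; box has {1,2,5,6} → only 4 remains.
R4C6 = 6: row 4 has {1,2,3,4,5}; col 6 has {1,2,3,4,5}; box has {1,2,3,4,5} → only 6 remains.
R5C2 = 5: row 5 has {1,2,4,6}; col 2 has {1,2,3,4,6}; box has {1,2,3,4,6} → only 5 remains.
R5C4 = 3: row 5 has {1,2,4,5,6}; col 4 has {1,2,4,5,6}; box has {1,2,4,5,6} → only 3 remains.
R3C1 = 1: row 3 has {2,3,4,5,6}; col 1 has {2,3,4,5,6}; box has {2,3,4,5,6} → only 1 remains.

124635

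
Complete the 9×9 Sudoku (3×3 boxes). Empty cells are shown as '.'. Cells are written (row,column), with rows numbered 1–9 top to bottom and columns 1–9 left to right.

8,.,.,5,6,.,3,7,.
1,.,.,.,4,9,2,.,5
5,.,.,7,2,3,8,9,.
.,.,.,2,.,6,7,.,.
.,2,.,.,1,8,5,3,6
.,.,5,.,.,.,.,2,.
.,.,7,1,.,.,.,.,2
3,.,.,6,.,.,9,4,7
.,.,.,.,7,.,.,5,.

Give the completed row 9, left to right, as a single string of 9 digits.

(1,6) = 1: row 1 has {3,5,6,7,8}; col 6 has {3,6,8,9}; box has {2,3,4,5,6,7,9} → only 1 remains.
(1,9) = 4: row 1 has {1,3,5,6,7,8}; col 9 has {2,5,6,7}; box has {2,3,5,7,8,9} → only 4 remains.
(2,4) = 8: row 2 has {1,2,4,5,9}; col 4 has {1,2,5,6,7}; box has {1,2,3,4,5,6,7,9} → only 8 remains.
(2,8) = 6: row 2 has {1,2,4,5,8,9}; col 8 has {2,3,4,5,7,9}; box has {2,3,4,5,7,8,9} → only 6 remains.
(3,9) = 1: row 3 has {2,3,5,7,8,9}; col 9 has {2,4,5,6,7}; box has {2,3,4,5,6,7,8,9} → only 1 remains.
(7,7) = 6: row 7 has {1,2,7}; col 7 has {2,3,5,7,8,9}; box has {2,4,5,7,9} → only 6 remains.
(7,8) = 8: row 7 has {1,2,6,7}; col 8 has {2,3,4,5,6,7,9}; box has {2,4,5,6,7,9} → only 8 remains.
(9,7) = 1: row 9 has {5,7}; col 7 has {2,3,5,6,7,8,9}; box has {2,4,5,6,7,8,9} → only 1 remains.
(9,9) = 3: row 9 has {1,5,7}; col 9 has {1,2,4,5,6,7}; box has {1,2,4,5,6,7,8,9} → only 3 remains.
(1,2) = 9: row 1 has {1,3,4,5,6,7,8}; col 2 has {2}; box has {1,5,8} → only 9 remains.
(1,3) = 2: row 1 has {1,3,4,5,6,7,8,9}; col 3 has {5,7}; box has {1,5,8,9} → only 2 remains.
(2,3) = 3: row 2 has {1,2,4,5,6,8,9}; col 3 has {2,5,7}; box has {1,2,5,8,9} → only 3 remains.
(4,8) = 1: row 4 has {2,6,7}; col 8 has {2,3,4,5,6,7,8,9}; box has {2,3,5,6,7} → only 1 remains.
(6,7) = 4: row 6 has {2,5}; col 7 has {1,2,3,5,6,7,8,9}; box has {1,2,3,5,6,7} → only 4 remains.
(2,2) = 7: row 2 has {1,2,3,4,5,6,8,9}; col 2 has {2,9}; box has {1,2,3,5,8,9} → only 7 remains.
(6,6) = 7: row 6 has {2,4,5}; col 6 has {1,3,6,8,9}; box has {1,2,6,8} → only 7 remains.
(4,5) = 5: in row 4, 5 can only go here (every other open cell in that row sees a 5).
(8,5) = 8: row 8 has {3,4,6,7,9}; col 5 has {1,2,4,5,6,7}; box has {1,6,7} → only 8 remains.
(8,3) = 1: row 8 has {3,4,6,7,8,9}; col 3 has {2,3,5,7}; box has {3,7} → only 1 remains.
(8,2) = 5: row 8 has {1,3,4,6,7,8,9}; col 2 has {2,7,9}; box has {1,3,7} → only 5 remains.
(8,6) = 2: row 8 has {1,3,4,5,6,7,8,9}; col 6 has {1,3,6,7,8,9}; box has {1,6,7,8} → only 2 remains.
(9,6) = 4: row 9 has {1,3,5,7}; col 6 has {1,2,3,6,7,8,9}; box has {1,2,6,7,8} → only 4 remains.
(7,2) = 4: row 7 has {1,2,6,7,8}; col 2 has {2,5,7,9}; box has {1,3,5,7} → only 4 remains.
(7,6) = 5: row 7 has {1,2,4,6,7,8}; col 6 has {1,2,3,4,6,7,8,9}; box has {1,2,4,6,7,8} → only 5 remains.
(9,4) = 9: row 9 has {1,3,4,5,7}; col 4 has {1,2,5,6,7,8}; box has {1,2,4,5,6,7,8} → only 9 remains.
(3,2) = 6: row 3 has {1,2,3,5,7,8,9}; col 2 has {2,4,5,7,9}; box has {1,2,3,5,7,8,9} → only 6 remains.
(3,3) = 4: row 3 has {1,2,3,5,6,7,8,9}; col 3 has {1,2,3,5,7}; box has {1,2,3,5,6,7,8,9} → only 4 remains.
(5,3) = 9: row 5 has {1,2,3,5,6,8}; col 3 has {1,2,3,4,5,7}; box has {2,5} → only 9 remains.
(5,4) = 4: row 5 has {1,2,3,5,6,8,9}; col 4 has {1,2,5,6,7,8,9}; box has {1,2,5,6,7,8} → only 4 remains.
(6,1) = 6: row 6 has {2,4,5,7}; col 1 has {1,3,5,8}; box has {2,5,9} → only 6 remains.
(6,4) = 3: row 6 has {2,4,5,6,7}; col 4 has {1,2,4,5,6,7,8,9}; box has {1,2,4,5,6,7,8} → only 3 remains.
(6,5) = 9: row 6 has {2,3,4,5,6,7}; col 5 has {1,2,4,5,6,7,8}; box has {1,2,3,4,5,6,7,8} → only 9 remains.
(6,9) = 8: row 6 has {2,3,4,5,6,7,9}; col 9 has {1,2,3,4,5,6,7}; box has {1,2,3,4,5,6,7} → only 8 remains.
(7,1) = 9: row 7 has {1,2,4,5,6,7,8}; col 1 has {1,3,5,6,8}; box has {1,3,4,5,7} → only 9 remains.
(7,5) = 3: row 7 has {1,2,4,5,6,7,8,9}; col 5 has {1,2,4,5,6,7,8,9}; box has {1,2,4,5,6,7,8,9} → only 3 remains.
(9,1) = 2: row 9 has {1,3,4,5,7,9}; col 1 has {1,3,5,6,8,9}; box has {1,3,4,5,7,9} → only 2 remains.
(9,2) = 8: row 9 has {1,2,3,4,5,7,9}; col 2 has {2,4,5,6,7,9}; box has {1,2,3,4,5,7,9} → only 8 remains.
(9,3) = 6: row 9 has {1,2,3,4,5,7,8,9}; col 3 has {1,2,3,4,5,7,9}; box has {1,2,3,4,5,7,8,9} → only 6 remains.

286974153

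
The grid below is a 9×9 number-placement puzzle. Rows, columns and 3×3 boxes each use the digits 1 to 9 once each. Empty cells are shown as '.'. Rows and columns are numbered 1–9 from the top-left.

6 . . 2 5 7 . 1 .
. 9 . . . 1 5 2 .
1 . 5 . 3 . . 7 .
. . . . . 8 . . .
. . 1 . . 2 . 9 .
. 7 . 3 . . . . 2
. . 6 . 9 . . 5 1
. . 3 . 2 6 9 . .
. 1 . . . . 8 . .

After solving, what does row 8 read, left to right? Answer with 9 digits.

r8c8 = 4: row 8 has {2,3,6,9}; col 8 has {1,2,5,7,9}; box has {1,5,8,9} → only 4 remains.
r8c9 = 7: row 8 has {2,3,4,6,9}; col 9 has {1,2}; box has {1,4,5,8,9} → only 7 remains.
r1c9 = 9: in row 1, 9 can only go here (every other open cell in that row sees a 9).
r3c2 = 2: in row 3, 2 can only go here (every other open cell in that row sees a 2).
r8c4 = 1: in row 8, 1 can only go here (every other open cell in that row sees a 1).
r2c5 = 8: in column 5, 8 can only go here (every other open cell in that column sees an 8).
r3c9 = 8: in row 3, 8 can only go here (every other open cell in that row sees an 8).
r7c4 = 8: in column 4, 8 can only go here (every other open cell in that column sees an 8).
r7c2 = 4: row 7 has {1,5,6,8,9}; col 2 has {1,2,7,9}; box has {1,3,6} → only 4 remains.
r7c6 = 3: row 7 has {1,4,5,6,8,9}; col 6 has {1,2,6,7,8}; box has {1,2,6,8,9} → only 3 remains.
r7c7 = 2: row 7 has {1,3,4,5,6,8,9}; col 7 has {5,8,9}; box has {1,4,5,7,8,9} → only 2 remains.
r7c1 = 7: row 7 has {1,2,3,4,5,6,8,9}; col 1 has {1,6}; box has {1,3,4,6} → only 7 remains.
r2c3 = 7: in row 2, 7 can only go here (every other open cell in that row sees a 7).
r6c8 = 8: in column 8, 8 can only go here (every other open cell in that column sees an 8).
r1c3 = 8: in column 3, 8 can only go here (every other open cell in that column sees an 8).
r1c2 = 3: row 1 has {1,2,5,6,7,8,9}; col 2 has {1,2,4,7,9}; box has {1,2,5,6,7,8,9} → only 3 remains.
r1c7 = 4: row 1 has {1,2,3,5,6,7,8,9}; col 7 has {2,5,8,9}; box has {1,2,5,7,8,9} → only 4 remains.
r2c1 = 4: row 2 has {1,2,5,7,8,9}; col 1 has {1,6,7}; box has {1,2,3,5,6,7,8,9} → only 4 remains.
r2c4 = 6: row 2 has {1,2,4,5,7,8,9}; col 4 has {1,2,3,8}; box has {1,2,3,5,7,8} → only 6 remains.
r2c9 = 3: row 2 has {1,2,4,5,6,7,8,9}; col 9 has {1,2,7,8,9}; box has {1,2,4,5,7,8,9} → only 3 remains.
r3c7 = 6: row 3 has {1,2,3,5,7,8}; col 7 has {2,4,5,8,9}; box has {1,2,3,4,5,7,8,9} → only 6 remains.
r6c7 = 1: row 6 has {2,3,7,8}; col 7 has {2,4,5,6,8,9}; box has {2,8,9} → only 1 remains.
r9c9 = 6: row 9 has {1,8}; col 9 has {1,2,3,7,8,9}; box has {1,2,4,5,7,8,9} → only 6 remains.
r9c8 = 3: row 9 has {1,6,8}; col 8 has {1,2,4,5,7,8,9}; box has {1,2,4,5,6,7,8,9} → only 3 remains.
r4c8 = 6: row 4 has {8}; col 8 has {1,2,3,4,5,7,8,9}; box has {1,2,8,9} → only 6 remains.
r4c2 = 5: row 4 has {6,8}; col 2 has {1,2,3,4,7,9}; box has {1,7} → only 5 remains.
r4c9 = 4: row 4 has {5,6,8}; col 9 has {1,2,3,6,7,8,9}; box has {1,2,6,8,9} → only 4 remains.
r5c9 = 5: row 5 has {1,2,9}; col 9 has {1,2,3,4,6,7,8,9}; box has {1,2,4,6,8,9} → only 5 remains.
r6c1 = 9: row 6 has {1,2,3,7,8}; col 1 has {1,4,6,7}; box has {1,5,7} → only 9 remains.
r6c3 = 4: row 6 has {1,2,3,7,8,9}; col 3 has {1,3,5,6,7,8}; box has {1,5,7,9} → only 4 remains.
r6c5 = 6: row 6 has {1,2,3,4,7,8,9}; col 5 has {2,3,5,8,9}; box has {2,3,8} → only 6 remains.
r6c6 = 5: row 6 has {1,2,3,4,6,7,8,9}; col 6 has {1,2,3,6,7,8}; box has {2,3,6,8} → only 5 remains.
r8c2 = 8: row 8 has {1,2,3,4,6,7,9}; col 2 has {1,2,3,4,5,7,9}; box has {1,3,4,6,7} → only 8 remains.
r9c6 = 4: row 9 has {1,3,6,8}; col 6 has {1,2,3,5,6,7,8}; box has {1,2,3,6,8,9} → only 4 remains.
r3c6 = 9: row 3 has {1,2,3,5,6,7,8}; col 6 has {1,2,3,4,5,6,7,8}; box has {1,2,3,5,6,7,8} → only 9 remains.
r4c3 = 2: row 4 has {4,5,6,8}; col 3 has {1,3,4,5,6,7,8}; box has {1,4,5,7,9} → only 2 remains.
r5c2 = 6: row 5 has {1,2,5,9}; col 2 has {1,2,3,4,5,7,8,9}; box has {1,2,4,5,7,9} → only 6 remains.
r8c1 = 5: row 8 has {1,2,3,4,6,7,8,9}; col 1 has {1,4,6,7,9}; box has {1,3,4,6,7,8} → only 5 remains.

583126947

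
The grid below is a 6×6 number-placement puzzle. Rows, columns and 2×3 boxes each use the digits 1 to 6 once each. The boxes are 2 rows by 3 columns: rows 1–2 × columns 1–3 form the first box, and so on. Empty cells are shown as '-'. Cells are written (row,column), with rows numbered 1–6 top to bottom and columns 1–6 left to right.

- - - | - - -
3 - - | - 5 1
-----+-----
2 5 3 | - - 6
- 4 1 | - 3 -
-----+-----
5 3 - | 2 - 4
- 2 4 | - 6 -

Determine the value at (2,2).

(2,2) = 6: row 2 has {1,3,5}; col 2 has {2,3,4,5}; box has {3} → only 6 remains.

6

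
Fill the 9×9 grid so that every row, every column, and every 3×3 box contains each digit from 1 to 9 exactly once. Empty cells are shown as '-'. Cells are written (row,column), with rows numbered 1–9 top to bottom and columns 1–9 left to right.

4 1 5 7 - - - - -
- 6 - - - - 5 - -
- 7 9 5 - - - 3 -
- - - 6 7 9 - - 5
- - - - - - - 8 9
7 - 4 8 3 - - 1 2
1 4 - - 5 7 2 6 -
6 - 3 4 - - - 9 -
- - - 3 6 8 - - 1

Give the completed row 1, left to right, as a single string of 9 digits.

(1,8) = 2: row 1 has {1,4,5,7}; col 8 has {1,3,6,8,9}; box has {3,5} → only 2 remains.
(4,8) = 4: row 4 has {5,6,7,9}; col 8 has {1,2,3,6,8,9}; box has {1,2,5,8,9} → only 4 remains.
(6,6) = 5: row 6 has {1,2,3,4,7,8}; col 6 has {7,8,9}; box has {3,6,7,8,9} → only 5 remains.
(6,7) = 6: row 6 has {1,2,3,4,5,7,8}; col 7 has {2,5}; box has {1,2,4,5,8,9} → only 6 remains.
(7,3) = 8: row 7 has {1,2,4,5,6,7}; col 3 has {3,4,5,9}; box has {1,3,4,6} → only 8 remains.
(7,4) = 9: row 7 has {1,2,4,5,6,7,8}; col 4 has {3,4,5,6,7,8}; box has {3,4,5,6,7,8} → only 9 remains.
(7,9) = 3: row 7 has {1,2,4,5,6,7,8,9}; col 9 has {1,2,5,9}; box has {1,2,6,9} → only 3 remains.
(2,3) = 2: row 2 has {5,6}; col 3 has {3,4,5,8,9}; box has {1,4,5,6,7,9} → only 2 remains.
(2,4) = 1: row 2 has {2,5,6}; col 4 has {3,4,5,6,7,8,9}; box has {5,7} → only 1 remains.
(2,8) = 7: row 2 has {1,2,5,6}; col 8 has {1,2,3,4,6,8,9}; box has {2,3,5} → only 7 remains.
(3,1) = 8: row 3 has {3,5,7,9}; col 1 has {1,4,6,7}; box has {1,2,4,5,6,7,9} → only 8 remains.
(4,3) = 1: row 4 has {4,5,6,7,9}; col 3 has {2,3,4,5,8,9}; box has {4,7} → only 1 remains.
(4,7) = 3: row 4 has {1,4,5,6,7,9}; col 7 has {2,5,6}; box has {1,2,4,5,6,8,9} → only 3 remains.
(5,3) = 6: row 5 has {8,9}; col 3 has {1,2,3,4,5,8,9}; box has {1,4,7} → only 6 remains.
(5,4) = 2: row 5 has {6,8,9}; col 4 has {1,3,4,5,6,7,8,9}; box has {3,5,6,7,8,9} → only 2 remains.
(5,7) = 7: row 5 has {2,6,8,9}; col 7 has {2,3,5,6}; box has {1,2,3,4,5,6,8,9} → only 7 remains.
(6,2) = 9: row 6 has {1,2,3,4,5,6,7,8}; col 2 has {1,4,6,7}; box has {1,4,6,7} → only 9 remains.
(8,7) = 8: row 8 has {3,4,6,9}; col 7 has {2,3,5,6,7}; box has {1,2,3,6,9} → only 8 remains.
(8,9) = 7: row 8 has {3,4,6,8,9}; col 9 has {1,2,3,5,9}; box has {1,2,3,6,8,9} → only 7 remains.
(9,3) = 7: row 9 has {1,3,6,8}; col 3 has {1,2,3,4,5,6,8,9}; box has {1,3,4,6,8} → only 7 remains.
(9,7) = 4: row 9 has {1,3,6,7,8}; col 7 has {2,3,5,6,7,8}; box has {1,2,3,6,7,8,9} → only 4 remains.
(9,8) = 5: row 9 has {1,3,4,6,7,8}; col 8 has {1,2,3,4,6,7,8,9}; box has {1,2,3,4,6,7,8,9} → only 5 remains.
(1,7) = 9: row 1 has {1,2,4,5,7}; col 7 has {2,3,4,5,6,7,8}; box has {2,3,5,7} → only 9 remains.
(2,1) = 3: row 2 has {1,2,5,6,7}; col 1 has {1,4,6,7,8}; box has {1,2,4,5,6,7,8,9} → only 3 remains.
(2,6) = 4: row 2 has {1,2,3,5,6,7}; col 6 has {5,7,8,9}; box has {1,5,7} → only 4 remains.
(2,9) = 8: row 2 has {1,2,3,4,5,6,7}; col 9 has {1,2,3,5,7,9}; box has {2,3,5,7,9} → only 8 remains.
(3,5) = 2: row 3 has {3,5,7,8,9}; col 5 has {3,5,6,7}; box has {1,4,5,7} → only 2 remains.
(3,6) = 6: row 3 has {2,3,5,7,8,9}; col 6 has {4,5,7,8,9}; box has {1,2,4,5,7} → only 6 remains.
(3,7) = 1: row 3 has {2,3,5,6,7,8,9}; col 7 has {2,3,4,5,6,7,8,9}; box has {2,3,5,7,8,9} → only 1 remains.
(3,9) = 4: row 3 has {1,2,3,5,6,7,8,9}; col 9 has {1,2,3,5,7,8,9}; box has {1,2,3,5,7,8,9} → only 4 remains.
(4,1) = 2: row 4 has {1,3,4,5,6,7,9}; col 1 has {1,3,4,6,7,8}; box has {1,4,6,7,9} → only 2 remains.
(4,2) = 8: row 4 has {1,2,3,4,5,6,7,9}; col 2 has {1,4,6,7,9}; box has {1,2,4,6,7,9} → only 8 remains.
(5,1) = 5: row 5 has {2,6,7,8,9}; col 1 has {1,2,3,4,6,7,8}; box has {1,2,4,6,7,8,9} → only 5 remains.
(5,2) = 3: row 5 has {2,5,6,7,8,9}; col 2 has {1,4,6,7,8,9}; box has {1,2,4,5,6,7,8,9} → only 3 remains.
(5,6) = 1: row 5 has {2,3,5,6,7,8,9}; col 6 has {4,5,6,7,8,9}; box has {2,3,5,6,7,8,9} → only 1 remains.
(8,5) = 1: row 8 has {3,4,6,7,8,9}; col 5 has {2,3,5,6,7}; box has {3,4,5,6,7,8,9} → only 1 remains.
(8,6) = 2: row 8 has {1,3,4,6,7,8,9}; col 6 has {1,4,5,6,7,8,9}; box has {1,3,4,5,6,7,8,9} → only 2 remains.
(9,1) = 9: row 9 has {1,3,4,5,6,7,8}; col 1 has {1,2,3,4,5,6,7,8}; box has {1,3,4,6,7,8} → only 9 remains.
(9,2) = 2: row 9 has {1,3,4,5,6,7,8,9}; col 2 has {1,3,4,6,7,8,9}; box has {1,3,4,6,7,8,9} → only 2 remains.
(1,5) = 8: row 1 has {1,2,4,5,7,9}; col 5 has {1,2,3,5,6,7}; box has {1,2,4,5,6,7} → only 8 remains.
(1,6) = 3: row 1 has {1,2,4,5,7,8,9}; col 6 has {1,2,4,5,6,7,8,9}; box has {1,2,4,5,6,7,8} → only 3 remains.
(1,9) = 6: row 1 has {1,2,3,4,5,7,8,9}; col 9 has {1,2,3,4,5,7,8,9}; box has {1,2,3,4,5,7,8,9} → only 6 remains.

415783926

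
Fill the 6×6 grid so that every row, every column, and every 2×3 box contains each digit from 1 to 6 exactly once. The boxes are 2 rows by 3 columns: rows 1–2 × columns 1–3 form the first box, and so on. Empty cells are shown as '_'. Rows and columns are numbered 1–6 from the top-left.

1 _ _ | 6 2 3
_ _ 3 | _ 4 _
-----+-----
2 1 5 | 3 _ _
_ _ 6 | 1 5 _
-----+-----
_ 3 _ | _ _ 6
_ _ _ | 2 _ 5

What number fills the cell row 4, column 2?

row 1, column 3 = 4: row 1 has {1,2,3,6}; col 3 has {3,5,6}; box has {1,3} → only 4 remains.
row 2, column 4 = 5: row 2 has {3,4}; col 4 has {1,2,3,6}; box has {2,3,4,6} → only 5 remains.
row 2, column 6 = 1: row 2 has {3,4,5}; col 6 has {3,5,6}; box has {2,3,4,5,6} → only 1 remains.
row 3, column 5 = 6: row 3 has {1,2,3,5}; col 5 has {2,4,5}; box has {1,3,5} → only 6 remains.
row 3, column 6 = 4: row 3 has {1,2,3,5,6}; col 6 has {1,3,5,6}; box has {1,3,5,6} → only 4 remains.
row 4, column 2 = 4: row 4 has {1,5,6}; col 2 has {1,3}; box has {1,2,5,6} → only 4 remains.

4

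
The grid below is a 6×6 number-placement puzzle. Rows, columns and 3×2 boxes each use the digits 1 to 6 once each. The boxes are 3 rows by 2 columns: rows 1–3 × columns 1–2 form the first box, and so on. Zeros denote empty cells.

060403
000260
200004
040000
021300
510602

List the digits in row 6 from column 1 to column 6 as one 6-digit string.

r1c1 = 1: row 1 has {3,4,6}; col 1 has {2,5}; box has {2,6} → only 1 remains.
r1c3 = 5: row 1 has {1,3,4,6}; col 3 has {1}; box has {2,4} → only 5 remains.
r1c5 = 2: row 1 has {1,3,4,5,6}; col 5 has {6}; box has {3,4,6} → only 2 remains.
r2c3 = 3: row 2 has {2,6}; col 3 has {1,5}; box has {2,4,5} → only 3 remains.
r3c3 = 6: row 3 has {2,4}; col 3 has {1,3,5}; box has {2,3,4,5} → only 6 remains.
r3c4 = 1: row 3 has {2,4,6}; col 4 has {2,3,4,6}; box has {2,3,4,5,6} → only 1 remains.
r3c5 = 5: row 3 has {1,2,4,6}; col 5 has {2,6}; box has {2,3,4,6} → only 5 remains.
r4c3 = 2: row 4 has {4}; col 3 has {1,3,5,6}; box has {1,3,6} → only 2 remains.
r4c4 = 5: row 4 has {2,4}; col 4 has {1,2,3,4,6}; box has {1,2,3,6} → only 5 remains.
r5c1 = 6: row 5 has {1,2,3}; col 1 has {1,2,5}; box has {1,2,4,5} → only 6 remains.
r5c5 = 4: row 5 has {1,2,3,6}; col 5 has {2,5,6}; box has {2} → only 4 remains.
r5c6 = 5: row 5 has {1,2,3,4,6}; col 6 has {2,3,4}; box has {2,4} → only 5 remains.
r6c3 = 4: row 6 has {1,2,5,6}; col 3 has {1,2,3,5,6}; box has {1,2,3,5,6} → only 4 remains.
r6c5 = 3: row 6 has {1,2,4,5,6}; col 5 has {2,4,5,6}; box has {2,4,5} → only 3 remains.

514632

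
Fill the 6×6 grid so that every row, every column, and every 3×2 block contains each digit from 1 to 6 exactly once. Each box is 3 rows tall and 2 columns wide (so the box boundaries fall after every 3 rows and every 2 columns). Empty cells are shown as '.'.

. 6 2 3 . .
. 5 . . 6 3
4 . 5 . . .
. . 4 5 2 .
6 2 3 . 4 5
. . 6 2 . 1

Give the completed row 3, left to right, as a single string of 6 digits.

435612

r1c1 = 1 (sole candidate).
r1c5 = 5 (sole candidate).
r1c6 = 4 (sole candidate).
r2c1 = 2 (sole candidate).
r2c3 = 1 (sole candidate).
r2c4 = 4 (sole candidate).
r3c2 = 3: row 3 has {4,5}; col 2 has {2,5,6}; box has {1,2,4,5,6} → only 3 remains.
r3c4 = 6: row 3 has {3,4,5}; col 4 has {2,3,4,5}; box has {1,2,3,4,5} → only 6 remains.
r3c5 = 1: row 3 has {3,4,5,6}; col 5 has {2,4,5,6}; box has {3,4,5,6} → only 1 remains.
r3c6 = 2: row 3 has {1,3,4,5,6}; col 6 has {1,3,4,5}; box has {1,3,4,5,6} → only 2 remains.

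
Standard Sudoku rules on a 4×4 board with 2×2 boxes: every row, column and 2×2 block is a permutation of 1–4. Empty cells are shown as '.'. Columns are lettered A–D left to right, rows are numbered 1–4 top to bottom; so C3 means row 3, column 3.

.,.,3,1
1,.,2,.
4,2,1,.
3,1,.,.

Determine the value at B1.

A1 = 2: row 1 has {1,3}; col 1 has {1,3,4}; box has {1} → only 2 remains.
B1 = 4: row 1 has {1,2,3}; col 2 has {1,2}; box has {1,2} → only 4 remains.

4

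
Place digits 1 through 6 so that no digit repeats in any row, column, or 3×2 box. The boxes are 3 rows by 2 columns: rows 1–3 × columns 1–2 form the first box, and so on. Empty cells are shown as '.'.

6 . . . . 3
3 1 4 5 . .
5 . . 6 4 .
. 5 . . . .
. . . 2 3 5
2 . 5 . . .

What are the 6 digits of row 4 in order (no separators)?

156324

R1C4 = 1 (sole candidate).
R3C2 = 2 (sole candidate).
R3C3 = 3 (sole candidate).
R3C6 = 1 (sole candidate).
R1C2 = 4 (sole candidate).
R1C3 = 2 (sole candidate).
R1C5 = 5 (sole candidate).
R5C2 = 6 (sole candidate).
R5C3 = 1 (sole candidate).
R6C2 = 3 (sole candidate).
R6C4 = 4 (sole candidate).
R6C6 = 6 (sole candidate).
R2C6 = 2 (sole candidate).
R4C3 = 6: row 4 has {5}; col 3 has {1,2,3,4,5}; box has {1,2,4,5} → only 6 remains.
R4C4 = 3: row 4 has {5,6}; col 4 has {1,2,4,5,6}; box has {1,2,4,5,6} → only 3 remains.
R4C6 = 4: row 4 has {3,5,6}; col 6 has {1,2,3,5,6}; box has {3,5,6} → only 4 remains.
R5C1 = 4 (sole candidate).
R6C5 = 1 (sole candidate).
R2C5 = 6 (sole candidate).
R4C1 = 1: row 4 has {3,4,5,6}; col 1 has {2,3,4,5,6}; box has {2,3,4,5,6} → only 1 remains.
R4C5 = 2: row 4 has {1,3,4,5,6}; col 5 has {1,3,4,5,6}; box has {1,3,4,5,6} → only 2 remains.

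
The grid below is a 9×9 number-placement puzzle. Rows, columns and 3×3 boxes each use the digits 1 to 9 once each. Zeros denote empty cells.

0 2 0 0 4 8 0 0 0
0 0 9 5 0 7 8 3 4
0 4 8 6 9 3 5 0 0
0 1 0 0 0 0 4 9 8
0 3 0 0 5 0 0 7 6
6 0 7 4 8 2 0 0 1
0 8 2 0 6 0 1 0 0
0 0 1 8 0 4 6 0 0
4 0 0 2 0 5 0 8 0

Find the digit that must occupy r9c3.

r1c4 = 1 (sole candidate).
r1c8 = 6 (sole candidate).
r2c1 = 1 (sole candidate).
r2c2 = 6 (sole candidate).
r2c5 = 2 (sole candidate).
r3c1 = 7 (sole candidate).
r3c9 = 2 (sole candidate).
r4c3 = 5 (sole candidate).
r4c6 = 6 (sole candidate).
r5c3 = 4 (sole candidate).
r5c4 = 9 (sole candidate).
r5c6 = 1 (sole candidate).
r5c7 = 2 (sole candidate).
r6c2 = 9 (sole candidate).
r6c7 = 3 (sole candidate).
r6c8 = 5 (sole candidate).
r7c6 = 9 (sole candidate).
r7c8 = 4 (sole candidate).
r8c8 = 2 (sole candidate).
r9c2 = 7 (sole candidate).
r9c7 = 9 (sole candidate).
r9c9 = 3 (sole candidate).
r1c3 = 3 (sole candidate).
r1c7 = 7 (sole candidate).
r1c9 = 9 (sole candidate).
r3c8 = 1 (sole candidate).
r4c1 = 2 (sole candidate).
r5c1 = 8 (sole candidate).
r8c2 = 5 (sole candidate).
r8c9 = 7 (sole candidate).
r9c3 = 6: row 9 has {2,3,4,5,7,8,9}; col 3 has {1,2,3,4,5,7,8,9}; box has {1,2,4,5,7,8} → only 6 remains.

6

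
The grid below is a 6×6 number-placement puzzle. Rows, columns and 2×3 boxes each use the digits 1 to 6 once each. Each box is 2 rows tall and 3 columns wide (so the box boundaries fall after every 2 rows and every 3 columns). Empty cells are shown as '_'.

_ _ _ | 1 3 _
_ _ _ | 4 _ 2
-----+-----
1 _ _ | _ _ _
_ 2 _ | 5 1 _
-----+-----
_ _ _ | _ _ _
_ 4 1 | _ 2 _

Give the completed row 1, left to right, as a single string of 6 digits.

254136

R2C2 = 1 (hidden single in row 2).
R3C4 = 2 (hidden single in row 3).
R5C6 = 1 (hidden single in row 5).
R5C5 = 4 (hidden single in row 5).
R3C5 = 6 (sole candidate).
R2C5 = 5 (sole candidate).
R1C6 = 6: row 1 has {1,3}; col 6 has {1,2}; box has {1,2,3,4,5} → only 6 remains.
R1C2 = 5: row 1 has {1,3,6}; col 2 has {1,2,4}; box has {1} → only 5 remains.
R3C2 = 3 (sole candidate).
R3C6 = 4 (sole candidate).
R4C6 = 3 (sole candidate).
R5C2 = 6 (sole candidate).
R5C4 = 3 (sole candidate).
R6C4 = 6 (sole candidate).
R6C6 = 5 (sole candidate).
R3C3 = 5 (sole candidate).
R5C3 = 2 (sole candidate).
R6C1 = 3 (sole candidate).
R1C3 = 4: row 1 has {1,3,5,6}; col 3 has {1,2,5}; box has {1,5} → only 4 remains.
R2C1 = 6 (sole candidate).
R2C3 = 3 (sole candidate).
R4C1 = 4 (sole candidate).
R4C3 = 6 (sole candidate).
R5C1 = 5 (sole candidate).
R1C1 = 2: row 1 has {1,3,4,5,6}; col 1 has {1,3,4,5,6}; box has {1,3,4,5,6} → only 2 remains.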